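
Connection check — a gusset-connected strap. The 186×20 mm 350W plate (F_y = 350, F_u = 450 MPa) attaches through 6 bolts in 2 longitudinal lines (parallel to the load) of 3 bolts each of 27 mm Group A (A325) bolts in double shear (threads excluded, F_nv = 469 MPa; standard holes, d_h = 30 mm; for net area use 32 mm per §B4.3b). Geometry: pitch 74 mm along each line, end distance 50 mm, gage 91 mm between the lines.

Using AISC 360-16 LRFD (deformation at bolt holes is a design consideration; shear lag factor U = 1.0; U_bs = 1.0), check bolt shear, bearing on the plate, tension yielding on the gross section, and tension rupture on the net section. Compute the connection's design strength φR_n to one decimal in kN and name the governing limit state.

823.5 kN (net-section rupture governs)

Bolt shear: A_b = π(27)²/4 = 572.56 mm². φR_n = 0.75 × 469 × 572.56 × 6 × 2 = 2416.8 kN.
Bearing (20 mm plate, F_u = 450 MPa): end bolts L_c = 50 − 30/2 = 35, R_n = min(1.2×35×20×450, 2.4×27×20×450) = 378 kN/bolt; interior L_c = 74 − 30 = 44, R_n = 475.2 kN/bolt. φR_n = 0.75 × (2×378 + 4×475.2) = 1992.6 kN.
Tension yield (gross): A_g = 186×20 = 3720 mm². φR_n = 0.90 × 350 × 3720 = 1171.8 kN.
Tension rupture (net): A_n = (186 − 2×32)×20 = 2440 mm² (U = 1.0, A_e = A_n). φR_n = 0.75 × 450 × 2440 = 823.5 kN.
Governing: min(2416.8, 1992.6, 1171.8, 823.5) = 823.5 kN → net-section rupture.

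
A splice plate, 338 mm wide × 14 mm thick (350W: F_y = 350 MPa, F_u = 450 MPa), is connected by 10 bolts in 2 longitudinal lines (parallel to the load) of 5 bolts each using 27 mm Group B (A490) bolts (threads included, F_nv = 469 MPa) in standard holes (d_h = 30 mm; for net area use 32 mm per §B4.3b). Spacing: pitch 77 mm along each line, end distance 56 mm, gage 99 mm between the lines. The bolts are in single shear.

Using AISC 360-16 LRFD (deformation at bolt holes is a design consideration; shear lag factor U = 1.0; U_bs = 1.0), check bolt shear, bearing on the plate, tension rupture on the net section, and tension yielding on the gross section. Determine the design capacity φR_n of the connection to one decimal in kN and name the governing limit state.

Bolt shear: A_b = π(27)²/4 = 572.56 mm². φR_n = 0.75 × 469 × 572.56 × 10 × 1 = 2014.0 kN.
Bearing (14 mm plate, F_u = 450 MPa): end bolts L_c = 56 − 30/2 = 41, R_n = min(1.2×41×14×450, 2.4×27×14×450) = 309.96 kN/bolt; interior L_c = 77 − 30 = 47, R_n = 355.32 kN/bolt. φR_n = 0.75 × (2×309.96 + 8×355.32) = 2596.9 kN.
Tension rupture (net): A_n = (338 − 2×32)×14 = 3836 mm² (U = 1.0, A_e = A_n). φR_n = 0.75 × 450 × 3836 = 1294.7 kN.
Tension yield (gross): A_g = 338×14 = 4732 mm². φR_n = 0.90 × 350 × 4732 = 1490.6 kN.
Governing: min(2014.0, 2596.9, 1294.7, 1490.6) = 1294.7 kN → net-section rupture.

1294.7 kN (net-section rupture governs)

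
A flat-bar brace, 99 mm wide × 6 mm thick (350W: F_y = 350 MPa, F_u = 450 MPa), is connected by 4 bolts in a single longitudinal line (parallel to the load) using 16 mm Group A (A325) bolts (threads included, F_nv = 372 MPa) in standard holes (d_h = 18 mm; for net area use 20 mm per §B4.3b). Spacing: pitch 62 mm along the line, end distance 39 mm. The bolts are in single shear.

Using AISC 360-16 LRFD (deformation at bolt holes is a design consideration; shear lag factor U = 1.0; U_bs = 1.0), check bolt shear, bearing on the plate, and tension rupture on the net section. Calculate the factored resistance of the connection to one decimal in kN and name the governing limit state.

Bolt shear: A_b = π(16)²/4 = 201.06 mm². φR_n = 0.75 × 372 × 201.06 × 4 × 1 = 224.4 kN.
Bearing (6 mm plate, F_u = 450 MPa): end bolts L_c = 39 − 18/2 = 30, R_n = min(1.2×30×6×450, 2.4×16×6×450) = 97.2 kN/bolt; interior L_c = 62 − 18 = 44, R_n = 103.68 kN/bolt. φR_n = 0.75 × (1×97.2 + 3×103.68) = 306.2 kN.
Tension rupture (net): A_n = (99 − 1×20)×6 = 474 mm² (U = 1.0, A_e = A_n). φR_n = 0.75 × 450 × 474 = 160.0 kN.
Governing: min(224.4, 306.2, 160.0) = 160.0 kN → net-section rupture.

160.0 kN (net-section rupture governs)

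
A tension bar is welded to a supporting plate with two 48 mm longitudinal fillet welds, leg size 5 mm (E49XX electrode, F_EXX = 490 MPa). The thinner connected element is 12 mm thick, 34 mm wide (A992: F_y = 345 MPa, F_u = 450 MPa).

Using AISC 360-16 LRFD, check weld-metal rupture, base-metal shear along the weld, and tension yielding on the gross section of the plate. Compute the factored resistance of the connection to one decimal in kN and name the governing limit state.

Weld metal: throat = 0.707×5 = 3.535 mm, L = 2×48 = 96 mm. φR_n = 0.75 × 0.6 × 490 × 3.535 × 96 = 74.8 kN.
Base metal shear (12 mm plate): yield φR_n = 1.0×0.6×345×12×96 = 238.5 kN; rupture φR_n = 0.75×0.6×450×12×96 = 233.3 kN; take 233.3 kN (rupture).
Tension yield (gross): A_g = 34×12 = 408 mm². φR_n = 0.90 × 345 × 408 = 126.7 kN.
Governing: min(74.8, 233.3, 126.7) = 74.8 kN → weld metal.

74.8 kN (weld metal governs)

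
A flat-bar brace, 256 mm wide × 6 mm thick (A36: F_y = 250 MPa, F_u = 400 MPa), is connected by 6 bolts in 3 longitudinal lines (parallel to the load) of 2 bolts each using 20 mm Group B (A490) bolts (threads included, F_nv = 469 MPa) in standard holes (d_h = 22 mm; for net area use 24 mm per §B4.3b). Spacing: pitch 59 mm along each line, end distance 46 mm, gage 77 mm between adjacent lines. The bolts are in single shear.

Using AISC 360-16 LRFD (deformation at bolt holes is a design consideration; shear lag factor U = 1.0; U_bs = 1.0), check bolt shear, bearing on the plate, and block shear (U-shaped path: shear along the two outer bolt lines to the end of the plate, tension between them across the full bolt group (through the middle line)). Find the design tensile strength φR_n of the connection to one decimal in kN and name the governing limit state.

Bolt shear: A_b = π(20)²/4 = 314.16 mm². φR_n = 0.75 × 469 × 314.16 × 6 × 1 = 663.0 kN.
Bearing (6 mm plate, F_u = 400 MPa): end bolts L_c = 46 − 22/2 = 35, R_n = min(1.2×35×6×400, 2.4×20×6×400) = 100.8 kN/bolt; interior L_c = 59 − 22 = 37, R_n = 106.56 kN/bolt. φR_n = 0.75 × (3×100.8 + 3×106.56) = 466.6 kN.
Block shear: shear path 2×[46+1×59] = 2×105 mm, A_gv = 1260, A_nv = 2×(105 − 1.5×24)×6 = 828 mm²; tension across gage: (154 − 2×24)×6 = 636 mm². R_n = min(0.6×400×828, 0.6×250×1260) + 1.0×400×636 = min(198.72, 189) + 254.4 = 443.4 kN. φR_n = 0.75 × 443.4 = 332.6 kN.
Governing: min(663.0, 466.6, 332.6) = 332.6 kN → block shear.

332.6 kN (block shear governs)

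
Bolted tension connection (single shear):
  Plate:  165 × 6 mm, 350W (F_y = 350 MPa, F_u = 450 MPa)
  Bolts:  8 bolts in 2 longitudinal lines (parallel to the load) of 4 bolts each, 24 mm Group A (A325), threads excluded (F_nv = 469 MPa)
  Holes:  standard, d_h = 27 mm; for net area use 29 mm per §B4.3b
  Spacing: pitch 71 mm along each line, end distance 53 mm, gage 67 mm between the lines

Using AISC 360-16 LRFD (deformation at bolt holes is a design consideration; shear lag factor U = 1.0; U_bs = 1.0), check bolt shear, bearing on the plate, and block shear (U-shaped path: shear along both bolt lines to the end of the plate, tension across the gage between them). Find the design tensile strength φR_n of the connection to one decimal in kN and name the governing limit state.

476.7 kN (block shear governs)

Bolt shear: A_b = π(24)²/4 = 452.39 mm². φR_n = 0.75 × 469 × 452.39 × 8 × 1 = 1273.0 kN.
Bearing (6 mm plate, F_u = 450 MPa): end bolts L_c = 53 − 27/2 = 39.5, R_n = min(1.2×39.5×6×450, 2.4×24×6×450) = 127.98 kN/bolt; interior L_c = 71 − 27 = 44, R_n = 142.56 kN/bolt. φR_n = 0.75 × (2×127.98 + 6×142.56) = 833.5 kN.
Block shear: shear path 2×[53+3×71] = 2×266 mm, A_gv = 3192, A_nv = 2×(266 − 3.5×29)×6 = 1974 mm²; tension across gage: (67 − 1×29)×6 = 228 mm². R_n = min(0.6×450×1974, 0.6×350×3192) + 1.0×450×228 = min(532.98, 670.32) + 102.6 = 635.58 kN. φR_n = 0.75 × 635.58 = 476.7 kN.
Governing: min(1273.0, 833.5, 476.7) = 476.7 kN → block shear.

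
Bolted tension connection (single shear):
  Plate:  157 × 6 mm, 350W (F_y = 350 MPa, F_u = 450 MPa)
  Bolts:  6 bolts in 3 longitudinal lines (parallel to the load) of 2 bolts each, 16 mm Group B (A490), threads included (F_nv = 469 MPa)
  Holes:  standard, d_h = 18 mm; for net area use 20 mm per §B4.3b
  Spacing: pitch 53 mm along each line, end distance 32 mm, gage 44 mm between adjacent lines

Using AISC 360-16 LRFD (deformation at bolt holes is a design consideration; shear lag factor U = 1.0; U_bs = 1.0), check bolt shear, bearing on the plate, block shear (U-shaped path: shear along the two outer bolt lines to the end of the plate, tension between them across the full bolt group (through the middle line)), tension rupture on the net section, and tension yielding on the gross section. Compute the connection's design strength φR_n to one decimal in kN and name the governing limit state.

196.4 kN (net-section rupture governs)

Bolt shear: A_b = π(16)²/4 = 201.06 mm². φR_n = 0.75 × 469 × 201.06 × 6 × 1 = 424.3 kN.
Bearing (6 mm plate, F_u = 450 MPa): end bolts L_c = 32 − 18/2 = 23, R_n = min(1.2×23×6×450, 2.4×16×6×450) = 74.52 kN/bolt; interior L_c = 53 − 18 = 35, R_n = 103.68 kN/bolt. φR_n = 0.75 × (3×74.52 + 3×103.68) = 401.0 kN.
Block shear: shear path 2×[32+1×53] = 2×85 mm, A_gv = 1020, A_nv = 2×(85 − 1.5×20)×6 = 660 mm²; tension across gage: (88 − 2×20)×6 = 288 mm². R_n = min(0.6×450×660, 0.6×350×1020) + 1.0×450×288 = min(178.2, 214.2) + 129.6 = 307.8 kN. φR_n = 0.75 × 307.8 = 230.9 kN.
Tension rupture (net): A_n = (157 − 3×20)×6 = 582 mm² (U = 1.0, A_e = A_n). φR_n = 0.75 × 450 × 582 = 196.4 kN.
Tension yield (gross): A_g = 157×6 = 942 mm². φR_n = 0.90 × 350 × 942 = 296.7 kN.
Governing: min(424.3, 401.0, 230.9, 196.4, 296.7) = 196.4 kN → net-section rupture.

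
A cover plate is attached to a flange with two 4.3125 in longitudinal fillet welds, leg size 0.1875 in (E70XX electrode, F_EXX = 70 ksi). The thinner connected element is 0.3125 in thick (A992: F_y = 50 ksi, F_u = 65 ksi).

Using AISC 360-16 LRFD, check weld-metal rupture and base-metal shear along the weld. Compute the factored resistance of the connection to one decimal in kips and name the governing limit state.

Weld metal: throat = 0.707×0.1875 = 0.13256 in, L = 2×4.3125 = 8.625 in. φR_n = 0.75 × 0.6 × 70 × 0.13256 × 8.625 = 36.0 kips.
Base metal shear (0.3125 in plate): yield φR_n = 1.0×0.6×50×0.3125×8.625 = 80.9 kips; rupture φR_n = 0.75×0.6×65×0.3125×8.625 = 78.8 kips; take 78.8 kips (rupture).
Governing: min(36.0, 78.8) = 36.0 kips → weld metal.

36.0 kips (weld metal governs)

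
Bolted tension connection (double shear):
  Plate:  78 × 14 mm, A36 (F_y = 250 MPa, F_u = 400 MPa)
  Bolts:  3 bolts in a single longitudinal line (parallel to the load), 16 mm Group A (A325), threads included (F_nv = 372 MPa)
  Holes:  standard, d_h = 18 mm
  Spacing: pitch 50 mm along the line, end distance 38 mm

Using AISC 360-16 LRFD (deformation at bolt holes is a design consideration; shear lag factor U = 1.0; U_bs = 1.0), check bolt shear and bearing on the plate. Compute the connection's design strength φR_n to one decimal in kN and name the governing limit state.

Bolt shear: A_b = π(16)²/4 = 201.06 mm². φR_n = 0.75 × 372 × 201.06 × 3 × 2 = 336.6 kN.
Bearing (14 mm plate, F_u = 400 MPa): end bolts L_c = 38 − 18/2 = 29, R_n = min(1.2×29×14×400, 2.4×16×14×400) = 194.88 kN/bolt; interior L_c = 50 − 18 = 32, R_n = 215.04 kN/bolt. φR_n = 0.75 × (1×194.88 + 2×215.04) = 468.7 kN.
Governing: min(336.6, 468.7) = 336.6 kN → bolt shear.

336.6 kN (bolt shear governs)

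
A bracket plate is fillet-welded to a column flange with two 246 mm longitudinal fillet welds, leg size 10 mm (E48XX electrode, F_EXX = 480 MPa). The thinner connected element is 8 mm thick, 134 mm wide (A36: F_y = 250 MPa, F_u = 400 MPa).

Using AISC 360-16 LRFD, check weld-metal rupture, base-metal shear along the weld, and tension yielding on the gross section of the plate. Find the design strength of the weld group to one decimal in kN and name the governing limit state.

241.2 kN (gross-section yield governs)

Weld metal: throat = 0.707×10 = 7.07 mm, L = 2×246 = 492 mm. φR_n = 0.75 × 0.6 × 480 × 7.07 × 492 = 751.3 kN.
Base metal shear (8 mm plate): yield φR_n = 1.0×0.6×250×8×492 = 590.4 kN; rupture φR_n = 0.75×0.6×400×8×492 = 708.5 kN; take 590.4 kN (yield).
Tension yield (gross): A_g = 134×8 = 1072 mm². φR_n = 0.90 × 250 × 1072 = 241.2 kN.
Governing: min(751.3, 590.4, 241.2) = 241.2 kN → gross-section yield.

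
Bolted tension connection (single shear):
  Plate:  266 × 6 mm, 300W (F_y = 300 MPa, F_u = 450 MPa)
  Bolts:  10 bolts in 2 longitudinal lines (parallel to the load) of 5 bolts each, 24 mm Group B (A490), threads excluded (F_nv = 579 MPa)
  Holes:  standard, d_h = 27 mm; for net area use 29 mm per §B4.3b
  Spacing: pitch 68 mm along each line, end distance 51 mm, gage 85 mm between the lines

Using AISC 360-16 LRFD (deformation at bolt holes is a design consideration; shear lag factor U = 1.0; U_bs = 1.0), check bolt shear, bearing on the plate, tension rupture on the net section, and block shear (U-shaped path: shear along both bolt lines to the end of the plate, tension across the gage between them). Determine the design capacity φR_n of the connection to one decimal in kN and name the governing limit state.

Bolt shear: A_b = π(24)²/4 = 452.39 mm². φR_n = 0.75 × 579 × 452.39 × 10 × 1 = 1964.5 kN.
Bearing (6 mm plate, F_u = 450 MPa): end bolts L_c = 51 − 27/2 = 37.5, R_n = min(1.2×37.5×6×450, 2.4×24×6×450) = 121.5 kN/bolt; interior L_c = 68 − 27 = 41, R_n = 132.84 kN/bolt. φR_n = 0.75 × (2×121.5 + 8×132.84) = 979.3 kN.
Tension rupture (net): A_n = (266 − 2×29)×6 = 1248 mm² (U = 1.0, A_e = A_n). φR_n = 0.75 × 450 × 1248 = 421.2 kN.
Block shear: shear path 2×[51+4×68] = 2×323 mm, A_gv = 3876, A_nv = 2×(323 − 4.5×29)×6 = 2310 mm²; tension across gage: (85 − 1×29)×6 = 336 mm². R_n = min(0.6×450×2310, 0.6×300×3876) + 1.0×450×336 = min(623.7, 697.68) + 151.2 = 774.9 kN. φR_n = 0.75 × 774.9 = 581.2 kN.
Governing: min(1964.5, 979.3, 421.2, 581.2) = 421.2 kN → net-section rupture.

421.2 kN (net-section rupture governs)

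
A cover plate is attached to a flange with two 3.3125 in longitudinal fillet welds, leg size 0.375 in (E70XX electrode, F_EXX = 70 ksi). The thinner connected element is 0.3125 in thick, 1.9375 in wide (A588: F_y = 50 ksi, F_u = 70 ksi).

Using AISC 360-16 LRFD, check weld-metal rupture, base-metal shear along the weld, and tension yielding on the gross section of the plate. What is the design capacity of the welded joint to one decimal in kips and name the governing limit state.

27.2 kips (gross-section yield governs)

Weld metal: throat = 0.707×0.375 = 0.26513 in, L = 2×3.3125 = 6.625 in. φR_n = 0.75 × 0.6 × 70 × 0.26513 × 6.625 = 55.3 kips.
Base metal shear (0.3125 in plate): yield φR_n = 1.0×0.6×50×0.3125×6.625 = 62.1 kips; rupture φR_n = 0.75×0.6×70×0.3125×6.625 = 65.2 kips; take 62.1 kips (yield).
Tension yield (gross): A_g = 1.9375×0.3125 = 0.60547 in². φR_n = 0.90 × 50 × 0.60547 = 27.2 kips.
Governing: min(55.3, 62.1, 27.2) = 27.2 kips → gross-section yield.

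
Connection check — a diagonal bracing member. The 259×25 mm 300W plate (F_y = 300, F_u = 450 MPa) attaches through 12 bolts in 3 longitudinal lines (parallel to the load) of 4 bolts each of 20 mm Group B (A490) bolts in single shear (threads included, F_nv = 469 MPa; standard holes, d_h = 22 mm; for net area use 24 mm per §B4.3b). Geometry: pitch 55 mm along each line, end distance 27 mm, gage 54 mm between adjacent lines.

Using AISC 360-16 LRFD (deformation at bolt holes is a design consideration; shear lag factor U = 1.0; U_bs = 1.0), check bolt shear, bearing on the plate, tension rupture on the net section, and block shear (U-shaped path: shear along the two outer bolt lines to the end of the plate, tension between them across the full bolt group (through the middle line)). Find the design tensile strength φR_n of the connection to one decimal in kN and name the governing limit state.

Bolt shear: A_b = π(20)²/4 = 314.16 mm². φR_n = 0.75 × 469 × 314.16 × 12 × 1 = 1326.1 kN.
Bearing (25 mm plate, F_u = 450 MPa): end bolts L_c = 27 − 22/2 = 16, R_n = min(1.2×16×25×450, 2.4×20×25×450) = 216 kN/bolt; interior L_c = 55 − 22 = 33, R_n = 445.5 kN/bolt. φR_n = 0.75 × (3×216 + 9×445.5) = 3493.1 kN.
Tension rupture (net): A_n = (259 − 3×24)×25 = 4675 mm² (U = 1.0, A_e = A_n). φR_n = 0.75 × 450 × 4675 = 1577.8 kN.
Block shear: shear path 2×[27+3×55] = 2×192 mm, A_gv = 9600, A_nv = 2×(192 − 3.5×24)×25 = 5400 mm²; tension across gage: (108 − 2×24)×25 = 1500 mm². R_n = min(0.6×450×5400, 0.6×300×9600) + 1.0×450×1500 = min(1458, 1728) + 675 = 2133 kN. φR_n = 0.75 × 2133 = 1599.8 kN.
Governing: min(1326.1, 3493.1, 1577.8, 1599.8) = 1326.1 kN → bolt shear.

1326.1 kN (bolt shear governs)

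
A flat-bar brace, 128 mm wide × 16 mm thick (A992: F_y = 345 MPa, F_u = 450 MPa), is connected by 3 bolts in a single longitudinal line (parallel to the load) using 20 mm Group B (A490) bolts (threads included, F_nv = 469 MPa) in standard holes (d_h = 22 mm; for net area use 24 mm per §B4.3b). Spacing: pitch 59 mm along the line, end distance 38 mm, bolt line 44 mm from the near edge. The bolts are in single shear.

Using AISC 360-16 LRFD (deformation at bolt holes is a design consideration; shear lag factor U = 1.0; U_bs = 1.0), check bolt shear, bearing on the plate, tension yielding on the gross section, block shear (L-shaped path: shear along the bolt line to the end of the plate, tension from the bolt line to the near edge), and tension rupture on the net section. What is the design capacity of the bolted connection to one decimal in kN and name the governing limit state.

331.5 kN (bolt shear governs)

Bolt shear: A_b = π(20)²/4 = 314.16 mm². φR_n = 0.75 × 469 × 314.16 × 3 × 1 = 331.5 kN.
Bearing (16 mm plate, F_u = 450 MPa): end bolts L_c = 38 − 22/2 = 27, R_n = min(1.2×27×16×450, 2.4×20×16×450) = 233.28 kN/bolt; interior L_c = 59 − 22 = 37, R_n = 319.68 kN/bolt. φR_n = 0.75 × (1×233.28 + 2×319.68) = 654.5 kN.
Tension yield (gross): A_g = 128×16 = 2048 mm². φR_n = 0.90 × 345 × 2048 = 635.9 kN.
Block shear: shear path 1×[38+2×59] = 1×156 mm, A_gv = 2496, A_nv = 1×(156 − 2.5×24)×16 = 1536 mm²; tension to near edge: (44 − 0.5×24)×16 = 512 mm². R_n = min(0.6×450×1536, 0.6×345×2496) + 1.0×450×512 = min(414.72, 516.67) + 230.4 = 645.12 kN. φR_n = 0.75 × 645.12 = 483.8 kN.
Tension rupture (net): A_n = (128 − 1×24)×16 = 1664 mm² (U = 1.0, A_e = A_n). φR_n = 0.75 × 450 × 1664 = 561.6 kN.
Governing: min(331.5, 654.5, 635.9, 483.8, 561.6) = 331.5 kN → bolt shear.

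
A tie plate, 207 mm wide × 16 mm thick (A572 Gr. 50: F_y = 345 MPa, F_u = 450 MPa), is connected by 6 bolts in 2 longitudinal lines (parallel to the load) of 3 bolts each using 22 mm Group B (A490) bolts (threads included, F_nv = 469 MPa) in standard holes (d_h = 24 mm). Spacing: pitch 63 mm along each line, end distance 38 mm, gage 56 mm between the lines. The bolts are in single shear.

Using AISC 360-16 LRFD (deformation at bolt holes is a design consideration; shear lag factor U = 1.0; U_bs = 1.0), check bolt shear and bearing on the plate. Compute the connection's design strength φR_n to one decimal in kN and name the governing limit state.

Bolt shear: A_b = π(22)²/4 = 380.13 mm². φR_n = 0.75 × 469 × 380.13 × 6 × 1 = 802.3 kN.
Bearing (16 mm plate, F_u = 450 MPa): end bolts L_c = 38 − 24/2 = 26, R_n = min(1.2×26×16×450, 2.4×22×16×450) = 224.64 kN/bolt; interior L_c = 63 − 24 = 39, R_n = 336.96 kN/bolt. φR_n = 0.75 × (2×224.64 + 4×336.96) = 1347.8 kN.
Governing: min(802.3, 1347.8) = 802.3 kN → bolt shear.

802.3 kN (bolt shear governs)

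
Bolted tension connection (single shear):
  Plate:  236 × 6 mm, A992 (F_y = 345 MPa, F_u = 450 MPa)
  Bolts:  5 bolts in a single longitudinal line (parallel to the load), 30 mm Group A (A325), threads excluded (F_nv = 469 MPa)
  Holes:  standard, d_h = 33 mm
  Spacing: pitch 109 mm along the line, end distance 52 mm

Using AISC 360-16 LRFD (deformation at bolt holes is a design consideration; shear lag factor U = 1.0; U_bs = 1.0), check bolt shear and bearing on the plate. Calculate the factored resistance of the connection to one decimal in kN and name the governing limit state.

669.5 kN (bearing governs)

Bolt shear: A_b = π(30)²/4 = 706.86 mm². φR_n = 0.75 × 469 × 706.86 × 5 × 1 = 1243.2 kN.
Bearing (6 mm plate, F_u = 450 MPa): end bolts L_c = 52 − 33/2 = 35.5, R_n = min(1.2×35.5×6×450, 2.4×30×6×450) = 115.02 kN/bolt; interior L_c = 109 − 33 = 76, R_n = 194.4 kN/bolt. φR_n = 0.75 × (1×115.02 + 4×194.4) = 669.5 kN.
Governing: min(1243.2, 669.5) = 669.5 kN → bearing.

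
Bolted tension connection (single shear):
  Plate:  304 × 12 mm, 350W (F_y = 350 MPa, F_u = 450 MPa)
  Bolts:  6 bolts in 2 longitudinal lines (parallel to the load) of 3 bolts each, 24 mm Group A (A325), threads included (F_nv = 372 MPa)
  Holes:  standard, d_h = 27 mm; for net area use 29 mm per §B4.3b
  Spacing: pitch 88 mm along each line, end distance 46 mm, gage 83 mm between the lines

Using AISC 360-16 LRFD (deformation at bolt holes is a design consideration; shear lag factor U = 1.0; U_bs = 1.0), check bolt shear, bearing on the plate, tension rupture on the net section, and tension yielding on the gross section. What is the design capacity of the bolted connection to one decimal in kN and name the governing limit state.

757.3 kN (bolt shear governs)

Bolt shear: A_b = π(24)²/4 = 452.39 mm². φR_n = 0.75 × 372 × 452.39 × 6 × 1 = 757.3 kN.
Bearing (12 mm plate, F_u = 450 MPa): end bolts L_c = 46 − 27/2 = 32.5, R_n = min(1.2×32.5×12×450, 2.4×24×12×450) = 210.6 kN/bolt; interior L_c = 88 − 27 = 61, R_n = 311.04 kN/bolt. φR_n = 0.75 × (2×210.6 + 4×311.04) = 1249.0 kN.
Tension rupture (net): A_n = (304 − 2×29)×12 = 2952 mm² (U = 1.0, A_e = A_n). φR_n = 0.75 × 450 × 2952 = 996.3 kN.
Tension yield (gross): A_g = 304×12 = 3648 mm². φR_n = 0.90 × 350 × 3648 = 1149.1 kN.
Governing: min(757.3, 1249.0, 996.3, 1149.1) = 757.3 kN → bolt shear.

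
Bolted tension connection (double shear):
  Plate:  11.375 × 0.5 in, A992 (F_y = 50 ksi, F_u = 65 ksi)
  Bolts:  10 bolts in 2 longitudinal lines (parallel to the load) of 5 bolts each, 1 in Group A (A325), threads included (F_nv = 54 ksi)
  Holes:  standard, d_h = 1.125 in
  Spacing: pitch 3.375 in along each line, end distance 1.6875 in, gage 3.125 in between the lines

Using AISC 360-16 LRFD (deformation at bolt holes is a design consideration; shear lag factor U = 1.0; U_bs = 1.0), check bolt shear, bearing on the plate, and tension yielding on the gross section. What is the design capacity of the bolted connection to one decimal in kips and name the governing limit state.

Bolt shear: A_b = π(1)²/4 = 0.7854 in². φR_n = 0.75 × 54 × 0.7854 × 10 × 2 = 636.2 kips.
Bearing (0.5 in plate, F_u = 65 ksi): end bolts L_c = 1.6875 − 1.125/2 = 1.125, R_n = min(1.2×1.125×0.5×65, 2.4×1×0.5×65) = 43.875 kips/bolt; interior L_c = 3.375 − 1.125 = 2.25, R_n = 78 kips/bolt. φR_n = 0.75 × (2×43.875 + 8×78) = 533.8 kips.
Tension yield (gross): A_g = 11.375×0.5 = 5.6875 in². φR_n = 0.90 × 50 × 5.6875 = 255.9 kips.
Governing: min(636.2, 533.8, 255.9) = 255.9 kips → gross-section yield.

255.9 kips (gross-section yield governs)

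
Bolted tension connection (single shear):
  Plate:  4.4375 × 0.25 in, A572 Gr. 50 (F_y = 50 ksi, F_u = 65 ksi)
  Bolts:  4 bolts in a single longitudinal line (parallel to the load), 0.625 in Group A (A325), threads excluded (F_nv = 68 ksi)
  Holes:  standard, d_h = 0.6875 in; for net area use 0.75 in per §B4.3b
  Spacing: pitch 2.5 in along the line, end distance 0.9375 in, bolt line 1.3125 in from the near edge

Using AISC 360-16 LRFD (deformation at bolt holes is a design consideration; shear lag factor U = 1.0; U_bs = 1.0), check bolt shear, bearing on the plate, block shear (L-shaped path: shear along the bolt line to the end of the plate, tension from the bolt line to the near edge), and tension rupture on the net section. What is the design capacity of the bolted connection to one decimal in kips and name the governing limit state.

Bolt shear: A_b = π(0.625)²/4 = 0.3068 in². φR_n = 0.75 × 68 × 0.3068 × 4 × 1 = 62.6 kips.
Bearing (0.25 in plate, F_u = 65 ksi): end bolts L_c = 0.9375 − 0.6875/2 = 0.59375, R_n = min(1.2×0.59375×0.25×65, 2.4×0.625×0.25×65) = 11.578 kips/bolt; interior L_c = 2.5 − 0.6875 = 1.8125, R_n = 24.375 kips/bolt. φR_n = 0.75 × (1×11.578 + 3×24.375) = 63.5 kips.
Block shear: shear path 1×[0.9375+3×2.5] = 1×8.4375 in, A_gv = 2.1094, A_nv = 1×(8.4375 − 3.5×0.75)×0.25 = 1.4531 in²; tension to near edge: (1.3125 − 0.5×0.75)×0.25 = 0.23438 in². R_n = min(0.6×65×1.4531, 0.6×50×2.1094) + 1.0×65×0.23438 = min(56.671, 63.282) + 15.235 = 71.906 kips. φR_n = 0.75 × 71.906 = 53.9 kips.
Tension rupture (net): A_n = (4.4375 − 1×0.75)×0.25 = 0.92188 in² (U = 1.0, A_e = A_n). φR_n = 0.75 × 65 × 0.92188 = 44.9 kips.
Governing: min(62.6, 63.5, 53.9, 44.9) = 44.9 kips → net-section rupture.

44.9 kips (net-section rupture governs)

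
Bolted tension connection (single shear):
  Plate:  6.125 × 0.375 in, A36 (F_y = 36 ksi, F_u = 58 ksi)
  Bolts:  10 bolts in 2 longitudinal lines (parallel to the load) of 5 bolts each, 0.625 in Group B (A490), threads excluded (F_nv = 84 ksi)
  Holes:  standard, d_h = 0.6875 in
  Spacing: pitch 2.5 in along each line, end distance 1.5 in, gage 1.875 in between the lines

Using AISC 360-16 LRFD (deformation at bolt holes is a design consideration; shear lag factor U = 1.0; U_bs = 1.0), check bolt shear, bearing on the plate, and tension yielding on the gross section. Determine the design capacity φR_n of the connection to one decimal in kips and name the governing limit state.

74.4 kips (gross-section yield governs)

Bolt shear: A_b = π(0.625)²/4 = 0.3068 in². φR_n = 0.75 × 84 × 0.3068 × 10 × 1 = 193.3 kips.
Bearing (0.375 in plate, F_u = 58 ksi): end bolts L_c = 1.5 − 0.6875/2 = 1.15625, R_n = min(1.2×1.15625×0.375×58, 2.4×0.625×0.375×58) = 30.178 kips/bolt; interior L_c = 2.5 − 0.6875 = 1.8125, R_n = 32.625 kips/bolt. φR_n = 0.75 × (2×30.178 + 8×32.625) = 241.0 kips.
Tension yield (gross): A_g = 6.125×0.375 = 2.2969 in². φR_n = 0.90 × 36 × 2.2969 = 74.4 kips.
Governing: min(193.3, 241.0, 74.4) = 74.4 kips → gross-section yield.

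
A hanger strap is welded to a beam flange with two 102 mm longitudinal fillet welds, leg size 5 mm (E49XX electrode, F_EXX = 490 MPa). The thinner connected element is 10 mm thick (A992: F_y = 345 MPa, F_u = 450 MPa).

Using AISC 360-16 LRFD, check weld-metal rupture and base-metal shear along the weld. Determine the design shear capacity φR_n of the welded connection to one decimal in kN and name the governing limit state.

159.0 kN (weld metal governs)

Weld metal: throat = 0.707×5 = 3.535 mm, L = 2×102 = 204 mm. φR_n = 0.75 × 0.6 × 490 × 3.535 × 204 = 159.0 kN.
Base metal shear (10 mm plate): yield φR_n = 1.0×0.6×345×10×204 = 422.3 kN; rupture φR_n = 0.75×0.6×450×10×204 = 413.1 kN; take 413.1 kN (rupture).
Governing: min(159.0, 413.1) = 159.0 kN → weld metal.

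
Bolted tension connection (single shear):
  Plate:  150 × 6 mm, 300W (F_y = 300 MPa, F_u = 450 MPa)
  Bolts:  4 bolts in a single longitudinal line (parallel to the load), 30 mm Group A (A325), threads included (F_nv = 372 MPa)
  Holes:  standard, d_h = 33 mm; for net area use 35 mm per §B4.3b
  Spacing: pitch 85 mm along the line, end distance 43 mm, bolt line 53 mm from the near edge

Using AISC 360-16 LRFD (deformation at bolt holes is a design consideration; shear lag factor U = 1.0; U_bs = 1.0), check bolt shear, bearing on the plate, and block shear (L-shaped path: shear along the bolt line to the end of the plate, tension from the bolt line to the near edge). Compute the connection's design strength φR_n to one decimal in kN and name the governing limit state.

Bolt shear: A_b = π(30)²/4 = 706.86 mm². φR_n = 0.75 × 372 × 706.86 × 4 × 1 = 788.9 kN.
Bearing (6 mm plate, F_u = 450 MPa): end bolts L_c = 43 − 33/2 = 26.5, R_n = min(1.2×26.5×6×450, 2.4×30×6×450) = 85.86 kN/bolt; interior L_c = 85 − 33 = 52, R_n = 168.48 kN/bolt. φR_n = 0.75 × (1×85.86 + 3×168.48) = 443.5 kN.
Block shear: shear path 1×[43+3×85] = 1×298 mm, A_gv = 1788, A_nv = 1×(298 − 3.5×35)×6 = 1053 mm²; tension to near edge: (53 − 0.5×35)×6 = 213 mm². R_n = min(0.6×450×1053, 0.6×300×1788) + 1.0×450×213 = min(284.31, 321.84) + 95.85 = 380.16 kN. φR_n = 0.75 × 380.16 = 285.1 kN.
Governing: min(788.9, 443.5, 285.1) = 285.1 kN → block shear.

285.1 kN (block shear governs)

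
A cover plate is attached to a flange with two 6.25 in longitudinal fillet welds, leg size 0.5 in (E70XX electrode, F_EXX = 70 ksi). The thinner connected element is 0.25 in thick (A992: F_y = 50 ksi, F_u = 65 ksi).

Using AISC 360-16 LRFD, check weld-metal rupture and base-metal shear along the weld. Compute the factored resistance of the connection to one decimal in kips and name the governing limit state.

91.4 kips (base-metal shear governs)

Weld metal: throat = 0.707×0.5 = 0.3535 in, L = 2×6.25 = 12.5 in. φR_n = 0.75 × 0.6 × 70 × 0.3535 × 12.5 = 139.2 kips.
Base metal shear (0.25 in plate): yield φR_n = 1.0×0.6×50×0.25×12.5 = 93.8 kips; rupture φR_n = 0.75×0.6×65×0.25×12.5 = 91.4 kips; take 91.4 kips (rupture).
Governing: min(139.2, 91.4) = 91.4 kips → base-metal shear.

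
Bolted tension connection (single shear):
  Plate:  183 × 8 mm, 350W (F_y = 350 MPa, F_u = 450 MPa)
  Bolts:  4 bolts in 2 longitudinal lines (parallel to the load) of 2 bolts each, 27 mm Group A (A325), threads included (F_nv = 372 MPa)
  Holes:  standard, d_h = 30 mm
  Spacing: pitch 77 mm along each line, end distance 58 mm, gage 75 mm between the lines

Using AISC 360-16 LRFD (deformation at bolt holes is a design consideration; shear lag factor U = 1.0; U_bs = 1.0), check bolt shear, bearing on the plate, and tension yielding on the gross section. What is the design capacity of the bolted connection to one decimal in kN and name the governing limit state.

461.2 kN (gross-section yield governs)

Bolt shear: A_b = π(27)²/4 = 572.56 mm². φR_n = 0.75 × 372 × 572.56 × 4 × 1 = 639.0 kN.
Bearing (8 mm plate, F_u = 450 MPa): end bolts L_c = 58 − 30/2 = 43, R_n = min(1.2×43×8×450, 2.4×27×8×450) = 185.76 kN/bolt; interior L_c = 77 − 30 = 47, R_n = 203.04 kN/bolt. φR_n = 0.75 × (2×185.76 + 2×203.04) = 583.2 kN.
Tension yield (gross): A_g = 183×8 = 1464 mm². φR_n = 0.90 × 350 × 1464 = 461.2 kN.
Governing: min(639.0, 583.2, 461.2) = 461.2 kN → gross-section yield.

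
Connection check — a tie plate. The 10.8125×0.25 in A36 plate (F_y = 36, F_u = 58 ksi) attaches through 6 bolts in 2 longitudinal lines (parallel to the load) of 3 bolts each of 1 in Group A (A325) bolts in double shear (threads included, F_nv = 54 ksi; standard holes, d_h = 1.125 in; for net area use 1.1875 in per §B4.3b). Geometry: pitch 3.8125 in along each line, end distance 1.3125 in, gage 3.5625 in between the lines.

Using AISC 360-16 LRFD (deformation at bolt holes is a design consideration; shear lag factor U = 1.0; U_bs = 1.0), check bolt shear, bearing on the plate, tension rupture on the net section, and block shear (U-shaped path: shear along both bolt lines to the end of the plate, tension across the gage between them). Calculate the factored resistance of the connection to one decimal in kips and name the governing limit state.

91.8 kips (net-section rupture governs)

Bolt shear: A_b = π(1)²/4 = 0.7854 in². φR_n = 0.75 × 54 × 0.7854 × 6 × 2 = 381.7 kips.
Bearing (0.25 in plate, F_u = 58 ksi): end bolts L_c = 1.3125 − 1.125/2 = 0.75, R_n = min(1.2×0.75×0.25×58, 2.4×1×0.25×58) = 13.05 kips/bolt; interior L_c = 3.8125 − 1.125 = 2.6875, R_n = 34.8 kips/bolt. φR_n = 0.75 × (2×13.05 + 4×34.8) = 124.0 kips.
Tension rupture (net): A_n = (10.8125 − 2×1.1875)×0.25 = 2.1094 in² (U = 1.0, A_e = A_n). φR_n = 0.75 × 58 × 2.1094 = 91.8 kips.
Block shear: shear path 2×[1.3125+2×3.8125] = 2×8.9375 in, A_gv = 4.4688, A_nv = 2×(8.9375 − 2.5×1.1875)×0.25 = 2.9844 in²; tension across gage: (3.5625 − 1×1.1875)×0.25 = 0.59375 in². R_n = min(0.6×58×2.9844, 0.6×36×4.4688) + 1.0×58×0.59375 = min(103.86, 96.526) + 34.438 = 130.96 kips. φR_n = 0.75 × 130.96 = 98.2 kips.
Governing: min(381.7, 124.0, 91.8, 98.2) = 91.8 kips → net-section rupture.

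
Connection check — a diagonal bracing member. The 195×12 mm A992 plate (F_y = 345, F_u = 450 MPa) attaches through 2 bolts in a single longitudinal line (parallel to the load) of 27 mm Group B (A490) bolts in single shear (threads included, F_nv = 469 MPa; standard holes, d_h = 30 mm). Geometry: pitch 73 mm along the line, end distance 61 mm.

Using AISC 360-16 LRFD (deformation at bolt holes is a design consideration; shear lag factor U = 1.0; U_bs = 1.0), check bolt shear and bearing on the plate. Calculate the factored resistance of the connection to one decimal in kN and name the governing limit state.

402.8 kN (bolt shear governs)

Bolt shear: A_b = π(27)²/4 = 572.56 mm². φR_n = 0.75 × 469 × 572.56 × 2 × 1 = 402.8 kN.
Bearing (12 mm plate, F_u = 450 MPa): end bolts L_c = 61 − 30/2 = 46, R_n = min(1.2×46×12×450, 2.4×27×12×450) = 298.08 kN/bolt; interior L_c = 73 − 30 = 43, R_n = 278.64 kN/bolt. φR_n = 0.75 × (1×298.08 + 1×278.64) = 432.5 kN.
Governing: min(402.8, 432.5) = 402.8 kN → bolt shear.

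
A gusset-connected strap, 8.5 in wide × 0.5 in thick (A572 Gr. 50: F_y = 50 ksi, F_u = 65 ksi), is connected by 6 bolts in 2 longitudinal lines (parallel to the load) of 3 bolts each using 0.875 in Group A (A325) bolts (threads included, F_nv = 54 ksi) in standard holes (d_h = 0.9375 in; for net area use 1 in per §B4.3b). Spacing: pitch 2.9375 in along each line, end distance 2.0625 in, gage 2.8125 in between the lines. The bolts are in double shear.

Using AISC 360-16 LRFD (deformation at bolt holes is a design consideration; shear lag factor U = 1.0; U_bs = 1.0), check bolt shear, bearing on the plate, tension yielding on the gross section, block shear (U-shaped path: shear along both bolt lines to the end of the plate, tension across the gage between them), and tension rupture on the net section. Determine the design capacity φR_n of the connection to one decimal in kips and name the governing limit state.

158.4 kips (net-section rupture governs)

Bolt shear: A_b = π(0.875)²/4 = 0.60132 in². φR_n = 0.75 × 54 × 0.60132 × 6 × 2 = 292.2 kips.
Bearing (0.5 in plate, F_u = 65 ksi): end bolts L_c = 2.0625 − 0.9375/2 = 1.59375, R_n = min(1.2×1.59375×0.5×65, 2.4×0.875×0.5×65) = 62.156 kips/bolt; interior L_c = 2.9375 − 0.9375 = 2, R_n = 68.25 kips/bolt. φR_n = 0.75 × (2×62.156 + 4×68.25) = 298.0 kips.
Tension yield (gross): A_g = 8.5×0.5 = 4.25 in². φR_n = 0.90 × 50 × 4.25 = 191.3 kips.
Block shear: shear path 2×[2.0625+2×2.9375] = 2×7.9375 in, A_gv = 7.9375, A_nv = 2×(7.9375 − 2.5×1)×0.5 = 5.4375 in²; tension across gage: (2.8125 − 1×1)×0.5 = 0.90625 in². R_n = min(0.6×65×5.4375, 0.6×50×7.9375) + 1.0×65×0.90625 = min(212.06, 238.13) + 58.906 = 270.97 kips. φR_n = 0.75 × 270.97 = 203.2 kips.
Tension rupture (net): A_n = (8.5 − 2×1)×0.5 = 3.25 in² (U = 1.0, A_e = A_n). φR_n = 0.75 × 65 × 3.25 = 158.4 kips.
Governing: min(292.2, 298.0, 191.3, 203.2, 158.4) = 158.4 kips → net-section rupture.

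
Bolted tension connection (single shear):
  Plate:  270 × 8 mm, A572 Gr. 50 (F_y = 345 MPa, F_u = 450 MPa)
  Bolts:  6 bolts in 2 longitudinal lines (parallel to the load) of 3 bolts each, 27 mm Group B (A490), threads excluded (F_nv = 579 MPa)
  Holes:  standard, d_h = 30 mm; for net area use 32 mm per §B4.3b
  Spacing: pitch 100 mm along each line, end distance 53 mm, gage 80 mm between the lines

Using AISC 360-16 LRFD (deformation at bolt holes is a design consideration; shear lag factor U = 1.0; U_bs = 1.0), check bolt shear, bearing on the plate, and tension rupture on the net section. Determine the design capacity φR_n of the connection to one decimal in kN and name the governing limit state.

Bolt shear: A_b = π(27)²/4 = 572.56 mm². φR_n = 0.75 × 579 × 572.56 × 6 × 1 = 1491.8 kN.
Bearing (8 mm plate, F_u = 450 MPa): end bolts L_c = 53 − 30/2 = 38, R_n = min(1.2×38×8×450, 2.4×27×8×450) = 164.16 kN/bolt; interior L_c = 100 − 30 = 70, R_n = 233.28 kN/bolt. φR_n = 0.75 × (2×164.16 + 4×233.28) = 946.1 kN.
Tension rupture (net): A_n = (270 − 2×32)×8 = 1648 mm² (U = 1.0, A_e = A_n). φR_n = 0.75 × 450 × 1648 = 556.2 kN.
Governing: min(1491.8, 946.1, 556.2) = 556.2 kN → net-section rupture.

556.2 kN (net-section rupture governs)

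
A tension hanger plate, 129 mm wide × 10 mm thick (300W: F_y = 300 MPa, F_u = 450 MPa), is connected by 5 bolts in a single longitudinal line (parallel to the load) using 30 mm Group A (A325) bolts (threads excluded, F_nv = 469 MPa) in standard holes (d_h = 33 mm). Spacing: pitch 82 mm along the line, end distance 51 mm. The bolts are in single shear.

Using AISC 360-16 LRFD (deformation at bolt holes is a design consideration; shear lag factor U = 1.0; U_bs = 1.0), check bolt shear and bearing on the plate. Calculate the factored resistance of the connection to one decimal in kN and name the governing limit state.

Bolt shear: A_b = π(30)²/4 = 706.86 mm². φR_n = 0.75 × 469 × 706.86 × 5 × 1 = 1243.2 kN.
Bearing (10 mm plate, F_u = 450 MPa): end bolts L_c = 51 − 33/2 = 34.5, R_n = min(1.2×34.5×10×450, 2.4×30×10×450) = 186.3 kN/bolt; interior L_c = 82 − 33 = 49, R_n = 264.6 kN/bolt. φR_n = 0.75 × (1×186.3 + 4×264.6) = 933.5 kN.
Governing: min(1243.2, 933.5) = 933.5 kN → bearing.

933.5 kN (bearing governs)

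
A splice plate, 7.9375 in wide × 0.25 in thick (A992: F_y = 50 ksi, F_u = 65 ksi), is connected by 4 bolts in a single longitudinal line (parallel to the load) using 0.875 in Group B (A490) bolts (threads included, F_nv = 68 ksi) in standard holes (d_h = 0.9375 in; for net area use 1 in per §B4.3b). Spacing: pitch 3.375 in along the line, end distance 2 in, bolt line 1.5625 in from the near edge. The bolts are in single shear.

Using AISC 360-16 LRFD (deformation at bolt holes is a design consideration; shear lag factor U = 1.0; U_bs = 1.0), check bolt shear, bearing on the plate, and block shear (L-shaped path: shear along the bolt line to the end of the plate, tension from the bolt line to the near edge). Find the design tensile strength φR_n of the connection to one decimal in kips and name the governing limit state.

Bolt shear: A_b = π(0.875)²/4 = 0.60132 in². φR_n = 0.75 × 68 × 0.60132 × 4 × 1 = 122.7 kips.
Bearing (0.25 in plate, F_u = 65 ksi): end bolts L_c = 2 − 0.9375/2 = 1.53125, R_n = min(1.2×1.53125×0.25×65, 2.4×0.875×0.25×65) = 29.859 kips/bolt; interior L_c = 3.375 − 0.9375 = 2.4375, R_n = 34.125 kips/bolt. φR_n = 0.75 × (1×29.859 + 3×34.125) = 99.2 kips.
Block shear: shear path 1×[2+3×3.375] = 1×12.125 in, A_gv = 3.0313, A_nv = 1×(12.125 − 3.5×1)×0.25 = 2.1563 in²; tension to near edge: (1.5625 − 0.5×1)×0.25 = 0.26563 in². R_n = min(0.6×65×2.1563, 0.6×50×3.0313) + 1.0×65×0.26563 = min(84.096, 90.939) + 17.266 = 101.36 kips. φR_n = 0.75 × 101.36 = 76.0 kips.
Governing: min(122.7, 99.2, 76.0) = 76.0 kips → block shear.

76.0 kips (block shear governs)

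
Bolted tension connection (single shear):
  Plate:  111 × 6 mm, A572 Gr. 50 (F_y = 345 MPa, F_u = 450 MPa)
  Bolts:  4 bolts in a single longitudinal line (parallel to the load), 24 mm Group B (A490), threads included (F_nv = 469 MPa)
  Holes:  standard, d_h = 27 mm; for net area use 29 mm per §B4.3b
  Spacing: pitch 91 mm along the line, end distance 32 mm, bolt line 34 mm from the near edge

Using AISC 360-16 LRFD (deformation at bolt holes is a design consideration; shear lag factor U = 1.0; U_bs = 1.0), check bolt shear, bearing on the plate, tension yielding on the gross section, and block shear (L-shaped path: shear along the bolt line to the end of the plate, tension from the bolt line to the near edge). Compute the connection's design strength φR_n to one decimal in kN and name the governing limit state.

206.8 kN (gross-section yield governs)

Bolt shear: A_b = π(24)²/4 = 452.39 mm². φR_n = 0.75 × 469 × 452.39 × 4 × 1 = 636.5 kN.
Bearing (6 mm plate, F_u = 450 MPa): end bolts L_c = 32 − 27/2 = 18.5, R_n = min(1.2×18.5×6×450, 2.4×24×6×450) = 59.94 kN/bolt; interior L_c = 91 − 27 = 64, R_n = 155.52 kN/bolt. φR_n = 0.75 × (1×59.94 + 3×155.52) = 394.9 kN.
Tension yield (gross): A_g = 111×6 = 666 mm². φR_n = 0.90 × 345 × 666 = 206.8 kN.
Block shear: shear path 1×[32+3×91] = 1×305 mm, A_gv = 1830, A_nv = 1×(305 − 3.5×29)×6 = 1221 mm²; tension to near edge: (34 − 0.5×29)×6 = 117 mm². R_n = min(0.6×450×1221, 0.6×345×1830) + 1.0×450×117 = min(329.67, 378.81) + 52.65 = 382.32 kN. φR_n = 0.75 × 382.32 = 286.7 kN.
Governing: min(636.5, 394.9, 206.8, 286.7) = 206.8 kN → gross-section yield.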